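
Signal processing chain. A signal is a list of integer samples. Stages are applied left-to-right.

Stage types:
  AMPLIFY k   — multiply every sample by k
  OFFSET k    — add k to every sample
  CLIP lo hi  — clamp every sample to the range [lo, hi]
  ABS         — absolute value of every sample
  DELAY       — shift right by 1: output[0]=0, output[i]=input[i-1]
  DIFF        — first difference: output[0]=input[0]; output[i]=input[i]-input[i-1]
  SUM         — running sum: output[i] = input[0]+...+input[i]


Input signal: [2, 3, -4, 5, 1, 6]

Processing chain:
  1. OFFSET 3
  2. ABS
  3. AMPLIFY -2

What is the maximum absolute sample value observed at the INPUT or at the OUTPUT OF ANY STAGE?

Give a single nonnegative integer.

Answer: 18

Derivation:
Input: [2, 3, -4, 5, 1, 6] (max |s|=6)
Stage 1 (OFFSET 3): 2+3=5, 3+3=6, -4+3=-1, 5+3=8, 1+3=4, 6+3=9 -> [5, 6, -1, 8, 4, 9] (max |s|=9)
Stage 2 (ABS): |5|=5, |6|=6, |-1|=1, |8|=8, |4|=4, |9|=9 -> [5, 6, 1, 8, 4, 9] (max |s|=9)
Stage 3 (AMPLIFY -2): 5*-2=-10, 6*-2=-12, 1*-2=-2, 8*-2=-16, 4*-2=-8, 9*-2=-18 -> [-10, -12, -2, -16, -8, -18] (max |s|=18)
Overall max amplitude: 18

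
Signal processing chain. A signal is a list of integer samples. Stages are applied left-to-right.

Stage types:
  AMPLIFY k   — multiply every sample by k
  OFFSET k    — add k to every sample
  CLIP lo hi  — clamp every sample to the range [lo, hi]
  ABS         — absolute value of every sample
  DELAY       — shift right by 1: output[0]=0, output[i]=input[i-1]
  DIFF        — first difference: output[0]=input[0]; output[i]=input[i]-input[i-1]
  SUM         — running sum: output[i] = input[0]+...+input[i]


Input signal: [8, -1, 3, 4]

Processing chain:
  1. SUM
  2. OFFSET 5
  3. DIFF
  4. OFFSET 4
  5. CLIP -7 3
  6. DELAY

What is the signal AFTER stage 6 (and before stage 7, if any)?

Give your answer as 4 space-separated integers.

Input: [8, -1, 3, 4]
Stage 1 (SUM): sum[0..0]=8, sum[0..1]=7, sum[0..2]=10, sum[0..3]=14 -> [8, 7, 10, 14]
Stage 2 (OFFSET 5): 8+5=13, 7+5=12, 10+5=15, 14+5=19 -> [13, 12, 15, 19]
Stage 3 (DIFF): s[0]=13, 12-13=-1, 15-12=3, 19-15=4 -> [13, -1, 3, 4]
Stage 4 (OFFSET 4): 13+4=17, -1+4=3, 3+4=7, 4+4=8 -> [17, 3, 7, 8]
Stage 5 (CLIP -7 3): clip(17,-7,3)=3, clip(3,-7,3)=3, clip(7,-7,3)=3, clip(8,-7,3)=3 -> [3, 3, 3, 3]
Stage 6 (DELAY): [0, 3, 3, 3] = [0, 3, 3, 3] -> [0, 3, 3, 3]

Answer: 0 3 3 3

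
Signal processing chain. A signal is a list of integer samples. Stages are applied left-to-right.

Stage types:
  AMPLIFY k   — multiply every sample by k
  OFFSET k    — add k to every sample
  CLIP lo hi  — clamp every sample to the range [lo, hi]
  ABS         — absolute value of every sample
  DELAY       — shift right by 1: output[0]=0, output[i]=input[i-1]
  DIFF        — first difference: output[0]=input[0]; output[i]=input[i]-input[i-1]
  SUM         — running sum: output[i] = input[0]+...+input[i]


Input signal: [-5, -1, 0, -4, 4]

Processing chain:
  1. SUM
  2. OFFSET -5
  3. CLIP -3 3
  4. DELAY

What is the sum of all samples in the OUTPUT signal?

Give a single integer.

Input: [-5, -1, 0, -4, 4]
Stage 1 (SUM): sum[0..0]=-5, sum[0..1]=-6, sum[0..2]=-6, sum[0..3]=-10, sum[0..4]=-6 -> [-5, -6, -6, -10, -6]
Stage 2 (OFFSET -5): -5+-5=-10, -6+-5=-11, -6+-5=-11, -10+-5=-15, -6+-5=-11 -> [-10, -11, -11, -15, -11]
Stage 3 (CLIP -3 3): clip(-10,-3,3)=-3, clip(-11,-3,3)=-3, clip(-11,-3,3)=-3, clip(-15,-3,3)=-3, clip(-11,-3,3)=-3 -> [-3, -3, -3, -3, -3]
Stage 4 (DELAY): [0, -3, -3, -3, -3] = [0, -3, -3, -3, -3] -> [0, -3, -3, -3, -3]
Output sum: -12

Answer: -12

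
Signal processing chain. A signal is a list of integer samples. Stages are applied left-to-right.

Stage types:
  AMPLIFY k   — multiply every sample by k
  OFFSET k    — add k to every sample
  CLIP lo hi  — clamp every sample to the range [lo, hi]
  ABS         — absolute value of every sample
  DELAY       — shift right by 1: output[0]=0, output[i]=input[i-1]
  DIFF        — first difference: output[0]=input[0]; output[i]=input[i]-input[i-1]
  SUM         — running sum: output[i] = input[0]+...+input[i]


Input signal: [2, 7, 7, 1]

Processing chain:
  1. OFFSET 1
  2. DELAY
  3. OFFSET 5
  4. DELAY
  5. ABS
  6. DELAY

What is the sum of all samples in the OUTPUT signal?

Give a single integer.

Answer: 13

Derivation:
Input: [2, 7, 7, 1]
Stage 1 (OFFSET 1): 2+1=3, 7+1=8, 7+1=8, 1+1=2 -> [3, 8, 8, 2]
Stage 2 (DELAY): [0, 3, 8, 8] = [0, 3, 8, 8] -> [0, 3, 8, 8]
Stage 3 (OFFSET 5): 0+5=5, 3+5=8, 8+5=13, 8+5=13 -> [5, 8, 13, 13]
Stage 4 (DELAY): [0, 5, 8, 13] = [0, 5, 8, 13] -> [0, 5, 8, 13]
Stage 5 (ABS): |0|=0, |5|=5, |8|=8, |13|=13 -> [0, 5, 8, 13]
Stage 6 (DELAY): [0, 0, 5, 8] = [0, 0, 5, 8] -> [0, 0, 5, 8]
Output sum: 13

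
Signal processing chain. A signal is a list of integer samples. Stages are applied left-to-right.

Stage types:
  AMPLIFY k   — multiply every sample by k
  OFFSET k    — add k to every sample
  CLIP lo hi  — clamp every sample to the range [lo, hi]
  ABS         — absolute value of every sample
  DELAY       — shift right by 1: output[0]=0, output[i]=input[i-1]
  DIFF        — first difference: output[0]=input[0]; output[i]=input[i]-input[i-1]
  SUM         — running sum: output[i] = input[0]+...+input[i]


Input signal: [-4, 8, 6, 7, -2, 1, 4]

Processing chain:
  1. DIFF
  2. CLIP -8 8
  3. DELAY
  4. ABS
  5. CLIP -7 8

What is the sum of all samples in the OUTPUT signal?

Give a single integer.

Input: [-4, 8, 6, 7, -2, 1, 4]
Stage 1 (DIFF): s[0]=-4, 8--4=12, 6-8=-2, 7-6=1, -2-7=-9, 1--2=3, 4-1=3 -> [-4, 12, -2, 1, -9, 3, 3]
Stage 2 (CLIP -8 8): clip(-4,-8,8)=-4, clip(12,-8,8)=8, clip(-2,-8,8)=-2, clip(1,-8,8)=1, clip(-9,-8,8)=-8, clip(3,-8,8)=3, clip(3,-8,8)=3 -> [-4, 8, -2, 1, -8, 3, 3]
Stage 3 (DELAY): [0, -4, 8, -2, 1, -8, 3] = [0, -4, 8, -2, 1, -8, 3] -> [0, -4, 8, -2, 1, -8, 3]
Stage 4 (ABS): |0|=0, |-4|=4, |8|=8, |-2|=2, |1|=1, |-8|=8, |3|=3 -> [0, 4, 8, 2, 1, 8, 3]
Stage 5 (CLIP -7 8): clip(0,-7,8)=0, clip(4,-7,8)=4, clip(8,-7,8)=8, clip(2,-7,8)=2, clip(1,-7,8)=1, clip(8,-7,8)=8, clip(3,-7,8)=3 -> [0, 4, 8, 2, 1, 8, 3]
Output sum: 26

Answer: 26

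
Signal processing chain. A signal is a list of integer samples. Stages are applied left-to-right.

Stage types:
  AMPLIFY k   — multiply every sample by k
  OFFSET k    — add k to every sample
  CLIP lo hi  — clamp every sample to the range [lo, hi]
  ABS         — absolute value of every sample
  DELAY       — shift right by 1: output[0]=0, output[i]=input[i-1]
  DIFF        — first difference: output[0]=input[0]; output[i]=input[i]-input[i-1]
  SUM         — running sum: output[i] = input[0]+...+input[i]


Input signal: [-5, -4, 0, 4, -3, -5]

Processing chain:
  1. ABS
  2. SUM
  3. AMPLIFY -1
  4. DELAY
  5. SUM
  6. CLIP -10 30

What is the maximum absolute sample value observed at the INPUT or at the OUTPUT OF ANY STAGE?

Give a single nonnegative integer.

Input: [-5, -4, 0, 4, -3, -5] (max |s|=5)
Stage 1 (ABS): |-5|=5, |-4|=4, |0|=0, |4|=4, |-3|=3, |-5|=5 -> [5, 4, 0, 4, 3, 5] (max |s|=5)
Stage 2 (SUM): sum[0..0]=5, sum[0..1]=9, sum[0..2]=9, sum[0..3]=13, sum[0..4]=16, sum[0..5]=21 -> [5, 9, 9, 13, 16, 21] (max |s|=21)
Stage 3 (AMPLIFY -1): 5*-1=-5, 9*-1=-9, 9*-1=-9, 13*-1=-13, 16*-1=-16, 21*-1=-21 -> [-5, -9, -9, -13, -16, -21] (max |s|=21)
Stage 4 (DELAY): [0, -5, -9, -9, -13, -16] = [0, -5, -9, -9, -13, -16] -> [0, -5, -9, -9, -13, -16] (max |s|=16)
Stage 5 (SUM): sum[0..0]=0, sum[0..1]=-5, sum[0..2]=-14, sum[0..3]=-23, sum[0..4]=-36, sum[0..5]=-52 -> [0, -5, -14, -23, -36, -52] (max |s|=52)
Stage 6 (CLIP -10 30): clip(0,-10,30)=0, clip(-5,-10,30)=-5, clip(-14,-10,30)=-10, clip(-23,-10,30)=-10, clip(-36,-10,30)=-10, clip(-52,-10,30)=-10 -> [0, -5, -10, -10, -10, -10] (max |s|=10)
Overall max amplitude: 52

Answer: 52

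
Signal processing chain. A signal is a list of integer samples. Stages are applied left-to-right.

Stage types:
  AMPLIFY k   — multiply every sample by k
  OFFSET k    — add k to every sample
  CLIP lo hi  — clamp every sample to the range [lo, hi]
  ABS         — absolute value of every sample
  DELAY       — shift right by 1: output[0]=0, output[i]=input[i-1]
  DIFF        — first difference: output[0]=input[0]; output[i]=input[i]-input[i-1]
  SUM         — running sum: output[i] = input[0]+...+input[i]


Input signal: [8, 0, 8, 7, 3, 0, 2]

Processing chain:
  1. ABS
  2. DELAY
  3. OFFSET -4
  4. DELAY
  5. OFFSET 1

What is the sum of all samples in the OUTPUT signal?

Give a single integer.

Answer: 9

Derivation:
Input: [8, 0, 8, 7, 3, 0, 2]
Stage 1 (ABS): |8|=8, |0|=0, |8|=8, |7|=7, |3|=3, |0|=0, |2|=2 -> [8, 0, 8, 7, 3, 0, 2]
Stage 2 (DELAY): [0, 8, 0, 8, 7, 3, 0] = [0, 8, 0, 8, 7, 3, 0] -> [0, 8, 0, 8, 7, 3, 0]
Stage 3 (OFFSET -4): 0+-4=-4, 8+-4=4, 0+-4=-4, 8+-4=4, 7+-4=3, 3+-4=-1, 0+-4=-4 -> [-4, 4, -4, 4, 3, -1, -4]
Stage 4 (DELAY): [0, -4, 4, -4, 4, 3, -1] = [0, -4, 4, -4, 4, 3, -1] -> [0, -4, 4, -4, 4, 3, -1]
Stage 5 (OFFSET 1): 0+1=1, -4+1=-3, 4+1=5, -4+1=-3, 4+1=5, 3+1=4, -1+1=0 -> [1, -3, 5, -3, 5, 4, 0]
Output sum: 9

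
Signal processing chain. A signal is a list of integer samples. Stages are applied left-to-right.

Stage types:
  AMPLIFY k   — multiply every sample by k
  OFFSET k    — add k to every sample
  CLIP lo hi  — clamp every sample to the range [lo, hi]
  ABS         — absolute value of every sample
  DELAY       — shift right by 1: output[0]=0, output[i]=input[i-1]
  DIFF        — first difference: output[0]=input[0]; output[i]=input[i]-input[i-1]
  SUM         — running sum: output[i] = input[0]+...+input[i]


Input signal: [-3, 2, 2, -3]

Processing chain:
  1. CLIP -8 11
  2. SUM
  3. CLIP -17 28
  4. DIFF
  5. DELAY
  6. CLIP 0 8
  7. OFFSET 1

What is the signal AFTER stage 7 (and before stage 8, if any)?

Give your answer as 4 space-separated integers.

Input: [-3, 2, 2, -3]
Stage 1 (CLIP -8 11): clip(-3,-8,11)=-3, clip(2,-8,11)=2, clip(2,-8,11)=2, clip(-3,-8,11)=-3 -> [-3, 2, 2, -3]
Stage 2 (SUM): sum[0..0]=-3, sum[0..1]=-1, sum[0..2]=1, sum[0..3]=-2 -> [-3, -1, 1, -2]
Stage 3 (CLIP -17 28): clip(-3,-17,28)=-3, clip(-1,-17,28)=-1, clip(1,-17,28)=1, clip(-2,-17,28)=-2 -> [-3, -1, 1, -2]
Stage 4 (DIFF): s[0]=-3, -1--3=2, 1--1=2, -2-1=-3 -> [-3, 2, 2, -3]
Stage 5 (DELAY): [0, -3, 2, 2] = [0, -3, 2, 2] -> [0, -3, 2, 2]
Stage 6 (CLIP 0 8): clip(0,0,8)=0, clip(-3,0,8)=0, clip(2,0,8)=2, clip(2,0,8)=2 -> [0, 0, 2, 2]
Stage 7 (OFFSET 1): 0+1=1, 0+1=1, 2+1=3, 2+1=3 -> [1, 1, 3, 3]

Answer: 1 1 3 3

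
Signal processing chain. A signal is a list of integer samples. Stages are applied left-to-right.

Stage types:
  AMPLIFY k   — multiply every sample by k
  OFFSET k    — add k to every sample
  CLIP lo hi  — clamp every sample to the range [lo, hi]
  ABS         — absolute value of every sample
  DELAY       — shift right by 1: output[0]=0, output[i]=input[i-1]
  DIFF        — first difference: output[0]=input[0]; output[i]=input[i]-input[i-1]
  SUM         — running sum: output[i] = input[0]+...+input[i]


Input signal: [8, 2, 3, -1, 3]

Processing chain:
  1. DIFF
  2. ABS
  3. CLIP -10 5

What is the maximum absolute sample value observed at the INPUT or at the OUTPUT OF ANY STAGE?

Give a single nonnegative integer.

Input: [8, 2, 3, -1, 3] (max |s|=8)
Stage 1 (DIFF): s[0]=8, 2-8=-6, 3-2=1, -1-3=-4, 3--1=4 -> [8, -6, 1, -4, 4] (max |s|=8)
Stage 2 (ABS): |8|=8, |-6|=6, |1|=1, |-4|=4, |4|=4 -> [8, 6, 1, 4, 4] (max |s|=8)
Stage 3 (CLIP -10 5): clip(8,-10,5)=5, clip(6,-10,5)=5, clip(1,-10,5)=1, clip(4,-10,5)=4, clip(4,-10,5)=4 -> [5, 5, 1, 4, 4] (max |s|=5)
Overall max amplitude: 8

Answer: 8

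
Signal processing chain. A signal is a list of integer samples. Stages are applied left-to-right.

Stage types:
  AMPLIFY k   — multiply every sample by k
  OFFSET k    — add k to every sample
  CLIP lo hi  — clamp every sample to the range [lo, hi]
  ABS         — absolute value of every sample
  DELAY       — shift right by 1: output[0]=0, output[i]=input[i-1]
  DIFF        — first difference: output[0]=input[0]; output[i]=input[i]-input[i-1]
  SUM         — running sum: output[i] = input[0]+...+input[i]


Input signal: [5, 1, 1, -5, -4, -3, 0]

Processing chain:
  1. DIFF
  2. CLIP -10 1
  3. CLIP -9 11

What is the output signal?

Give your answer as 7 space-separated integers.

Input: [5, 1, 1, -5, -4, -3, 0]
Stage 1 (DIFF): s[0]=5, 1-5=-4, 1-1=0, -5-1=-6, -4--5=1, -3--4=1, 0--3=3 -> [5, -4, 0, -6, 1, 1, 3]
Stage 2 (CLIP -10 1): clip(5,-10,1)=1, clip(-4,-10,1)=-4, clip(0,-10,1)=0, clip(-6,-10,1)=-6, clip(1,-10,1)=1, clip(1,-10,1)=1, clip(3,-10,1)=1 -> [1, -4, 0, -6, 1, 1, 1]
Stage 3 (CLIP -9 11): clip(1,-9,11)=1, clip(-4,-9,11)=-4, clip(0,-9,11)=0, clip(-6,-9,11)=-6, clip(1,-9,11)=1, clip(1,-9,11)=1, clip(1,-9,11)=1 -> [1, -4, 0, -6, 1, 1, 1]

Answer: 1 -4 0 -6 1 1 1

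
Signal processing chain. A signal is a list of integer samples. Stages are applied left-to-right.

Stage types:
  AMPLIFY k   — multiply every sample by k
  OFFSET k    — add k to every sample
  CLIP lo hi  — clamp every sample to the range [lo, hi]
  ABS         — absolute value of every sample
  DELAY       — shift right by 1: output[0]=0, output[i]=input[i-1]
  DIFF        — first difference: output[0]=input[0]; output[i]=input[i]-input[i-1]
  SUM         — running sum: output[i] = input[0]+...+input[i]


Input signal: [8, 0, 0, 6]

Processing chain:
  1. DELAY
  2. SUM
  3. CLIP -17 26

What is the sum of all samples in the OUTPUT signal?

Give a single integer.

Answer: 24

Derivation:
Input: [8, 0, 0, 6]
Stage 1 (DELAY): [0, 8, 0, 0] = [0, 8, 0, 0] -> [0, 8, 0, 0]
Stage 2 (SUM): sum[0..0]=0, sum[0..1]=8, sum[0..2]=8, sum[0..3]=8 -> [0, 8, 8, 8]
Stage 3 (CLIP -17 26): clip(0,-17,26)=0, clip(8,-17,26)=8, clip(8,-17,26)=8, clip(8,-17,26)=8 -> [0, 8, 8, 8]
Output sum: 24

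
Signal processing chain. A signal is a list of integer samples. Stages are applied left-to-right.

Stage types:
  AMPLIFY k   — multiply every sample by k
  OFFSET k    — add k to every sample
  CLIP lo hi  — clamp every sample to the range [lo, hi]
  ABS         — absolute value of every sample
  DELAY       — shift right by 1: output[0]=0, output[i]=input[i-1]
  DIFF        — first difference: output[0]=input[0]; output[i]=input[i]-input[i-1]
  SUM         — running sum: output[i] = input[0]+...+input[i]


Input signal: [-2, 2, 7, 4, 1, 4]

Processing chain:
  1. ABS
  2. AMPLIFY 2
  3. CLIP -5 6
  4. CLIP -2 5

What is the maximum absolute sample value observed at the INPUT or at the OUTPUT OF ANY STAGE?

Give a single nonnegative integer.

Input: [-2, 2, 7, 4, 1, 4] (max |s|=7)
Stage 1 (ABS): |-2|=2, |2|=2, |7|=7, |4|=4, |1|=1, |4|=4 -> [2, 2, 7, 4, 1, 4] (max |s|=7)
Stage 2 (AMPLIFY 2): 2*2=4, 2*2=4, 7*2=14, 4*2=8, 1*2=2, 4*2=8 -> [4, 4, 14, 8, 2, 8] (max |s|=14)
Stage 3 (CLIP -5 6): clip(4,-5,6)=4, clip(4,-5,6)=4, clip(14,-5,6)=6, clip(8,-5,6)=6, clip(2,-5,6)=2, clip(8,-5,6)=6 -> [4, 4, 6, 6, 2, 6] (max |s|=6)
Stage 4 (CLIP -2 5): clip(4,-2,5)=4, clip(4,-2,5)=4, clip(6,-2,5)=5, clip(6,-2,5)=5, clip(2,-2,5)=2, clip(6,-2,5)=5 -> [4, 4, 5, 5, 2, 5] (max |s|=5)
Overall max amplitude: 14

Answer: 14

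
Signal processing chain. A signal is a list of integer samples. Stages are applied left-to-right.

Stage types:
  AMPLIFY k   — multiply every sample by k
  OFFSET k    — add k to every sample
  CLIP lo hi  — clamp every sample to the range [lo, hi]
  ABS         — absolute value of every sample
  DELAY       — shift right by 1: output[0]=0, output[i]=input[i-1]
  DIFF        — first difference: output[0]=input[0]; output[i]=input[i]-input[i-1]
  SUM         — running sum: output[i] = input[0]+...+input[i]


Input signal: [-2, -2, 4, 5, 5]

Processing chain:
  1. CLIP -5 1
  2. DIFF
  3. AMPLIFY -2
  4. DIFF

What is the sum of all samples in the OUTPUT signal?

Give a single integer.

Answer: 0

Derivation:
Input: [-2, -2, 4, 5, 5]
Stage 1 (CLIP -5 1): clip(-2,-5,1)=-2, clip(-2,-5,1)=-2, clip(4,-5,1)=1, clip(5,-5,1)=1, clip(5,-5,1)=1 -> [-2, -2, 1, 1, 1]
Stage 2 (DIFF): s[0]=-2, -2--2=0, 1--2=3, 1-1=0, 1-1=0 -> [-2, 0, 3, 0, 0]
Stage 3 (AMPLIFY -2): -2*-2=4, 0*-2=0, 3*-2=-6, 0*-2=0, 0*-2=0 -> [4, 0, -6, 0, 0]
Stage 4 (DIFF): s[0]=4, 0-4=-4, -6-0=-6, 0--6=6, 0-0=0 -> [4, -4, -6, 6, 0]
Output sum: 0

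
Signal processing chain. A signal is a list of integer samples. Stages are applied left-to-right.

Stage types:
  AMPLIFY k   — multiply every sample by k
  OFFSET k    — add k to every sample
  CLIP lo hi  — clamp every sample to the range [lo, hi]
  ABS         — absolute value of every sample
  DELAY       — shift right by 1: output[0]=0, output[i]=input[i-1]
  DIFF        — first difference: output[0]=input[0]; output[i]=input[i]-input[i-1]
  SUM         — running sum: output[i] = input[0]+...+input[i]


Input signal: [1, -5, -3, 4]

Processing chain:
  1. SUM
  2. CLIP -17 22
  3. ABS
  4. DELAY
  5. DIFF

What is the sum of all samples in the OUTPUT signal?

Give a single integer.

Input: [1, -5, -3, 4]
Stage 1 (SUM): sum[0..0]=1, sum[0..1]=-4, sum[0..2]=-7, sum[0..3]=-3 -> [1, -4, -7, -3]
Stage 2 (CLIP -17 22): clip(1,-17,22)=1, clip(-4,-17,22)=-4, clip(-7,-17,22)=-7, clip(-3,-17,22)=-3 -> [1, -4, -7, -3]
Stage 3 (ABS): |1|=1, |-4|=4, |-7|=7, |-3|=3 -> [1, 4, 7, 3]
Stage 4 (DELAY): [0, 1, 4, 7] = [0, 1, 4, 7] -> [0, 1, 4, 7]
Stage 5 (DIFF): s[0]=0, 1-0=1, 4-1=3, 7-4=3 -> [0, 1, 3, 3]
Output sum: 7

Answer: 7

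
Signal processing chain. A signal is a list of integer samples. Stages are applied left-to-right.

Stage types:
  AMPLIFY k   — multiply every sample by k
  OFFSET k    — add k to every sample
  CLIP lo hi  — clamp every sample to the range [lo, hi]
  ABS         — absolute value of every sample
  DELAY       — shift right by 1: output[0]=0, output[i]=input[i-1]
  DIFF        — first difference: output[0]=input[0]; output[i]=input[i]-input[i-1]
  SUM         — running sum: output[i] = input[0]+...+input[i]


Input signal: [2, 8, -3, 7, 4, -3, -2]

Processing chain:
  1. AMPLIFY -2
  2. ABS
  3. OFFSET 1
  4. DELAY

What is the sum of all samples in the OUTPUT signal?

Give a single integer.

Input: [2, 8, -3, 7, 4, -3, -2]
Stage 1 (AMPLIFY -2): 2*-2=-4, 8*-2=-16, -3*-2=6, 7*-2=-14, 4*-2=-8, -3*-2=6, -2*-2=4 -> [-4, -16, 6, -14, -8, 6, 4]
Stage 2 (ABS): |-4|=4, |-16|=16, |6|=6, |-14|=14, |-8|=8, |6|=6, |4|=4 -> [4, 16, 6, 14, 8, 6, 4]
Stage 3 (OFFSET 1): 4+1=5, 16+1=17, 6+1=7, 14+1=15, 8+1=9, 6+1=7, 4+1=5 -> [5, 17, 7, 15, 9, 7, 5]
Stage 4 (DELAY): [0, 5, 17, 7, 15, 9, 7] = [0, 5, 17, 7, 15, 9, 7] -> [0, 5, 17, 7, 15, 9, 7]
Output sum: 60

Answer: 60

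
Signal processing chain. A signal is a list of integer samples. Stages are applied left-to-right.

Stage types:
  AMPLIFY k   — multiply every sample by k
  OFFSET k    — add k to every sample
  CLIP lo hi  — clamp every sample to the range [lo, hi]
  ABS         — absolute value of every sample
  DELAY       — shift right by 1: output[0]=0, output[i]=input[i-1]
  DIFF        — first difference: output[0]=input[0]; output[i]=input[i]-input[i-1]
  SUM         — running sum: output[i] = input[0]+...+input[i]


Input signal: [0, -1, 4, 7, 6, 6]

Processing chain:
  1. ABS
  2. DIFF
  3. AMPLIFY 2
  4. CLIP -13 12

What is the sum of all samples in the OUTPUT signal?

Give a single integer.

Input: [0, -1, 4, 7, 6, 6]
Stage 1 (ABS): |0|=0, |-1|=1, |4|=4, |7|=7, |6|=6, |6|=6 -> [0, 1, 4, 7, 6, 6]
Stage 2 (DIFF): s[0]=0, 1-0=1, 4-1=3, 7-4=3, 6-7=-1, 6-6=0 -> [0, 1, 3, 3, -1, 0]
Stage 3 (AMPLIFY 2): 0*2=0, 1*2=2, 3*2=6, 3*2=6, -1*2=-2, 0*2=0 -> [0, 2, 6, 6, -2, 0]
Stage 4 (CLIP -13 12): clip(0,-13,12)=0, clip(2,-13,12)=2, clip(6,-13,12)=6, clip(6,-13,12)=6, clip(-2,-13,12)=-2, clip(0,-13,12)=0 -> [0, 2, 6, 6, -2, 0]
Output sum: 12

Answer: 12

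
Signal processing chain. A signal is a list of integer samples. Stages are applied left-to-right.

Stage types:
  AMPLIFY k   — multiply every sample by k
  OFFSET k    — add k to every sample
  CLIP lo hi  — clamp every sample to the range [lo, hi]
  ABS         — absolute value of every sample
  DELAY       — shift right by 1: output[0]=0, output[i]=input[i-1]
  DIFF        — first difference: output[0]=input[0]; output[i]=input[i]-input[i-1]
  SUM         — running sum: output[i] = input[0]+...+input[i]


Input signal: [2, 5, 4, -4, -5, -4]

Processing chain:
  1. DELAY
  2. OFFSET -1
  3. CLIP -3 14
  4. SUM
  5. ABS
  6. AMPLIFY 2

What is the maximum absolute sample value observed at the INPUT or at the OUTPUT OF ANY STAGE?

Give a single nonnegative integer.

Input: [2, 5, 4, -4, -5, -4] (max |s|=5)
Stage 1 (DELAY): [0, 2, 5, 4, -4, -5] = [0, 2, 5, 4, -4, -5] -> [0, 2, 5, 4, -4, -5] (max |s|=5)
Stage 2 (OFFSET -1): 0+-1=-1, 2+-1=1, 5+-1=4, 4+-1=3, -4+-1=-5, -5+-1=-6 -> [-1, 1, 4, 3, -5, -6] (max |s|=6)
Stage 3 (CLIP -3 14): clip(-1,-3,14)=-1, clip(1,-3,14)=1, clip(4,-3,14)=4, clip(3,-3,14)=3, clip(-5,-3,14)=-3, clip(-6,-3,14)=-3 -> [-1, 1, 4, 3, -3, -3] (max |s|=4)
Stage 4 (SUM): sum[0..0]=-1, sum[0..1]=0, sum[0..2]=4, sum[0..3]=7, sum[0..4]=4, sum[0..5]=1 -> [-1, 0, 4, 7, 4, 1] (max |s|=7)
Stage 5 (ABS): |-1|=1, |0|=0, |4|=4, |7|=7, |4|=4, |1|=1 -> [1, 0, 4, 7, 4, 1] (max |s|=7)
Stage 6 (AMPLIFY 2): 1*2=2, 0*2=0, 4*2=8, 7*2=14, 4*2=8, 1*2=2 -> [2, 0, 8, 14, 8, 2] (max |s|=14)
Overall max amplitude: 14

Answer: 14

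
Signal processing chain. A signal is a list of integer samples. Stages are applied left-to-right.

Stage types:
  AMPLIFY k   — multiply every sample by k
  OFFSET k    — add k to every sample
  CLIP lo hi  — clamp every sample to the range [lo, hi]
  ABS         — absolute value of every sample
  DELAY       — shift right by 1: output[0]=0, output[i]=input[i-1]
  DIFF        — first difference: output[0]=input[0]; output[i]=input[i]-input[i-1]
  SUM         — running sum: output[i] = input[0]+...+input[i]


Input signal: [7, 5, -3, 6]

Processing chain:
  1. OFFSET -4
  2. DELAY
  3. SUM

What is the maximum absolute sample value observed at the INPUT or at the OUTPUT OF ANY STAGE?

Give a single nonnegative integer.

Input: [7, 5, -3, 6] (max |s|=7)
Stage 1 (OFFSET -4): 7+-4=3, 5+-4=1, -3+-4=-7, 6+-4=2 -> [3, 1, -7, 2] (max |s|=7)
Stage 2 (DELAY): [0, 3, 1, -7] = [0, 3, 1, -7] -> [0, 3, 1, -7] (max |s|=7)
Stage 3 (SUM): sum[0..0]=0, sum[0..1]=3, sum[0..2]=4, sum[0..3]=-3 -> [0, 3, 4, -3] (max |s|=4)
Overall max amplitude: 7

Answer: 7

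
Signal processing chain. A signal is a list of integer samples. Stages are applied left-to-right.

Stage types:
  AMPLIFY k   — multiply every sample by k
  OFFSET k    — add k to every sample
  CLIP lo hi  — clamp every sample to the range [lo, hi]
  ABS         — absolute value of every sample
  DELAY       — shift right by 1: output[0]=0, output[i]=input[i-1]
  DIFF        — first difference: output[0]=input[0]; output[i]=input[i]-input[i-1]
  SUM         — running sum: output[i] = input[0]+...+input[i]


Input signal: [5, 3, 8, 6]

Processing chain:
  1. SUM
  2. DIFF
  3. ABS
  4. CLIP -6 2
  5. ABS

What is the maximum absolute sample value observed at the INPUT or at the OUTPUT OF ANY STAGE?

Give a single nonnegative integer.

Answer: 22

Derivation:
Input: [5, 3, 8, 6] (max |s|=8)
Stage 1 (SUM): sum[0..0]=5, sum[0..1]=8, sum[0..2]=16, sum[0..3]=22 -> [5, 8, 16, 22] (max |s|=22)
Stage 2 (DIFF): s[0]=5, 8-5=3, 16-8=8, 22-16=6 -> [5, 3, 8, 6] (max |s|=8)
Stage 3 (ABS): |5|=5, |3|=3, |8|=8, |6|=6 -> [5, 3, 8, 6] (max |s|=8)
Stage 4 (CLIP -6 2): clip(5,-6,2)=2, clip(3,-6,2)=2, clip(8,-6,2)=2, clip(6,-6,2)=2 -> [2, 2, 2, 2] (max |s|=2)
Stage 5 (ABS): |2|=2, |2|=2, |2|=2, |2|=2 -> [2, 2, 2, 2] (max |s|=2)
Overall max amplitude: 22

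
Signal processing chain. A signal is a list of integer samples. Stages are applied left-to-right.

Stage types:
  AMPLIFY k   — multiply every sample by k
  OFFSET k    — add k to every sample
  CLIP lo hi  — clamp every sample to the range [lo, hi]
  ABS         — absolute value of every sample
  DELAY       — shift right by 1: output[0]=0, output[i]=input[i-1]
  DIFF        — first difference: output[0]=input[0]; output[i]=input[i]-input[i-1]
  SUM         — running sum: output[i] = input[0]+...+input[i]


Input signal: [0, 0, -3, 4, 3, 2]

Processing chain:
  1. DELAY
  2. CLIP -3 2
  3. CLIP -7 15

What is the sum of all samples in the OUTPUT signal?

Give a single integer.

Input: [0, 0, -3, 4, 3, 2]
Stage 1 (DELAY): [0, 0, 0, -3, 4, 3] = [0, 0, 0, -3, 4, 3] -> [0, 0, 0, -3, 4, 3]
Stage 2 (CLIP -3 2): clip(0,-3,2)=0, clip(0,-3,2)=0, clip(0,-3,2)=0, clip(-3,-3,2)=-3, clip(4,-3,2)=2, clip(3,-3,2)=2 -> [0, 0, 0, -3, 2, 2]
Stage 3 (CLIP -7 15): clip(0,-7,15)=0, clip(0,-7,15)=0, clip(0,-7,15)=0, clip(-3,-7,15)=-3, clip(2,-7,15)=2, clip(2,-7,15)=2 -> [0, 0, 0, -3, 2, 2]
Output sum: 1

Answer: 1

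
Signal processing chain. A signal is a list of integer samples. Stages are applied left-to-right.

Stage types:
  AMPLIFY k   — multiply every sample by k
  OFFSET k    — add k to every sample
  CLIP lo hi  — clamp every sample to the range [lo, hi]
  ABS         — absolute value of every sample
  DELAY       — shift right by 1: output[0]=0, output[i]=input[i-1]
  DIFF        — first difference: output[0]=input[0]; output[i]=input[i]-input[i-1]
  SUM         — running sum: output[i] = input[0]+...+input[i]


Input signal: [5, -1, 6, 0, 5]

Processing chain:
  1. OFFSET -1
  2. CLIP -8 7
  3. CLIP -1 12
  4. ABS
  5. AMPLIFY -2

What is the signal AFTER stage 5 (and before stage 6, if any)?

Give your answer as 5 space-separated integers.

Input: [5, -1, 6, 0, 5]
Stage 1 (OFFSET -1): 5+-1=4, -1+-1=-2, 6+-1=5, 0+-1=-1, 5+-1=4 -> [4, -2, 5, -1, 4]
Stage 2 (CLIP -8 7): clip(4,-8,7)=4, clip(-2,-8,7)=-2, clip(5,-8,7)=5, clip(-1,-8,7)=-1, clip(4,-8,7)=4 -> [4, -2, 5, -1, 4]
Stage 3 (CLIP -1 12): clip(4,-1,12)=4, clip(-2,-1,12)=-1, clip(5,-1,12)=5, clip(-1,-1,12)=-1, clip(4,-1,12)=4 -> [4, -1, 5, -1, 4]
Stage 4 (ABS): |4|=4, |-1|=1, |5|=5, |-1|=1, |4|=4 -> [4, 1, 5, 1, 4]
Stage 5 (AMPLIFY -2): 4*-2=-8, 1*-2=-2, 5*-2=-10, 1*-2=-2, 4*-2=-8 -> [-8, -2, -10, -2, -8]

Answer: -8 -2 -10 -2 -8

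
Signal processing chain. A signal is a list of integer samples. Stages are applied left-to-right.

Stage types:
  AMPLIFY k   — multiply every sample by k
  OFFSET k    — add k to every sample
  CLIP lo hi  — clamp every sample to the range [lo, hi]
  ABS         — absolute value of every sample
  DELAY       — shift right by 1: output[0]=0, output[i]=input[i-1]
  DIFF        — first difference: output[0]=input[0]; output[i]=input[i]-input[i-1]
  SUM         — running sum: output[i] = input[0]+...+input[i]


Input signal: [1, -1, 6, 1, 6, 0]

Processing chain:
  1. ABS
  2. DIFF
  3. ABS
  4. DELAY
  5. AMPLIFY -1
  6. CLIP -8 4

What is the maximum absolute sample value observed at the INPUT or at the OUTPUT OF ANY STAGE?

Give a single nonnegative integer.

Answer: 6

Derivation:
Input: [1, -1, 6, 1, 6, 0] (max |s|=6)
Stage 1 (ABS): |1|=1, |-1|=1, |6|=6, |1|=1, |6|=6, |0|=0 -> [1, 1, 6, 1, 6, 0] (max |s|=6)
Stage 2 (DIFF): s[0]=1, 1-1=0, 6-1=5, 1-6=-5, 6-1=5, 0-6=-6 -> [1, 0, 5, -5, 5, -6] (max |s|=6)
Stage 3 (ABS): |1|=1, |0|=0, |5|=5, |-5|=5, |5|=5, |-6|=6 -> [1, 0, 5, 5, 5, 6] (max |s|=6)
Stage 4 (DELAY): [0, 1, 0, 5, 5, 5] = [0, 1, 0, 5, 5, 5] -> [0, 1, 0, 5, 5, 5] (max |s|=5)
Stage 5 (AMPLIFY -1): 0*-1=0, 1*-1=-1, 0*-1=0, 5*-1=-5, 5*-1=-5, 5*-1=-5 -> [0, -1, 0, -5, -5, -5] (max |s|=5)
Stage 6 (CLIP -8 4): clip(0,-8,4)=0, clip(-1,-8,4)=-1, clip(0,-8,4)=0, clip(-5,-8,4)=-5, clip(-5,-8,4)=-5, clip(-5,-8,4)=-5 -> [0, -1, 0, -5, -5, -5] (max |s|=5)
Overall max amplitude: 6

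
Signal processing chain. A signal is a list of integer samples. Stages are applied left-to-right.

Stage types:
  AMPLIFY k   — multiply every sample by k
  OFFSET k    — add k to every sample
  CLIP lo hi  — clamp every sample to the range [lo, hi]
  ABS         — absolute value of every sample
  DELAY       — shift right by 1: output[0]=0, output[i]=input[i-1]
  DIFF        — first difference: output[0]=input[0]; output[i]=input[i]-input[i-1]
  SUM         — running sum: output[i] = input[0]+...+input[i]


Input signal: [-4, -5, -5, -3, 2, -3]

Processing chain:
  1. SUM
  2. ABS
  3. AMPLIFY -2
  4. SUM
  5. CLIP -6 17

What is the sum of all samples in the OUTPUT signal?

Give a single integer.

Input: [-4, -5, -5, -3, 2, -3]
Stage 1 (SUM): sum[0..0]=-4, sum[0..1]=-9, sum[0..2]=-14, sum[0..3]=-17, sum[0..4]=-15, sum[0..5]=-18 -> [-4, -9, -14, -17, -15, -18]
Stage 2 (ABS): |-4|=4, |-9|=9, |-14|=14, |-17|=17, |-15|=15, |-18|=18 -> [4, 9, 14, 17, 15, 18]
Stage 3 (AMPLIFY -2): 4*-2=-8, 9*-2=-18, 14*-2=-28, 17*-2=-34, 15*-2=-30, 18*-2=-36 -> [-8, -18, -28, -34, -30, -36]
Stage 4 (SUM): sum[0..0]=-8, sum[0..1]=-26, sum[0..2]=-54, sum[0..3]=-88, sum[0..4]=-118, sum[0..5]=-154 -> [-8, -26, -54, -88, -118, -154]
Stage 5 (CLIP -6 17): clip(-8,-6,17)=-6, clip(-26,-6,17)=-6, clip(-54,-6,17)=-6, clip(-88,-6,17)=-6, clip(-118,-6,17)=-6, clip(-154,-6,17)=-6 -> [-6, -6, -6, -6, -6, -6]
Output sum: -36

Answer: -36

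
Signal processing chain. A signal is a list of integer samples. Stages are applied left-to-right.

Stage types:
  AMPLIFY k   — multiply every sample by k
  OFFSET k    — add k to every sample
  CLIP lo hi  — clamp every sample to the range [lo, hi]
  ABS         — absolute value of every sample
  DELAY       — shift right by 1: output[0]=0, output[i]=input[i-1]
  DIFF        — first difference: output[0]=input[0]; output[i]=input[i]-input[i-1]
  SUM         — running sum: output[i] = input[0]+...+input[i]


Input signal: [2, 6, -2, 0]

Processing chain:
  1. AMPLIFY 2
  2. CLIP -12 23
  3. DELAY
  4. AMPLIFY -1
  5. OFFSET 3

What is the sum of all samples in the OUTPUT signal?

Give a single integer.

Answer: 0

Derivation:
Input: [2, 6, -2, 0]
Stage 1 (AMPLIFY 2): 2*2=4, 6*2=12, -2*2=-4, 0*2=0 -> [4, 12, -4, 0]
Stage 2 (CLIP -12 23): clip(4,-12,23)=4, clip(12,-12,23)=12, clip(-4,-12,23)=-4, clip(0,-12,23)=0 -> [4, 12, -4, 0]
Stage 3 (DELAY): [0, 4, 12, -4] = [0, 4, 12, -4] -> [0, 4, 12, -4]
Stage 4 (AMPLIFY -1): 0*-1=0, 4*-1=-4, 12*-1=-12, -4*-1=4 -> [0, -4, -12, 4]
Stage 5 (OFFSET 3): 0+3=3, -4+3=-1, -12+3=-9, 4+3=7 -> [3, -1, -9, 7]
Output sum: 0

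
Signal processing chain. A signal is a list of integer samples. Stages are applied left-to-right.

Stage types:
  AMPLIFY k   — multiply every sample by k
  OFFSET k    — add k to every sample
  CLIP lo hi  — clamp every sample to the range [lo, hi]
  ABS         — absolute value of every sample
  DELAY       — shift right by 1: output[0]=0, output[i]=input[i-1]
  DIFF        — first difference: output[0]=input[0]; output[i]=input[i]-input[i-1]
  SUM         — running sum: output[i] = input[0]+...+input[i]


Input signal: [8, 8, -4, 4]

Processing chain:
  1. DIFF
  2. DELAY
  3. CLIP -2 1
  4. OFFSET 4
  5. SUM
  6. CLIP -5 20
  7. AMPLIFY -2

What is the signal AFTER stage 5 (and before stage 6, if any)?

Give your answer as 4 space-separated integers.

Input: [8, 8, -4, 4]
Stage 1 (DIFF): s[0]=8, 8-8=0, -4-8=-12, 4--4=8 -> [8, 0, -12, 8]
Stage 2 (DELAY): [0, 8, 0, -12] = [0, 8, 0, -12] -> [0, 8, 0, -12]
Stage 3 (CLIP -2 1): clip(0,-2,1)=0, clip(8,-2,1)=1, clip(0,-2,1)=0, clip(-12,-2,1)=-2 -> [0, 1, 0, -2]
Stage 4 (OFFSET 4): 0+4=4, 1+4=5, 0+4=4, -2+4=2 -> [4, 5, 4, 2]
Stage 5 (SUM): sum[0..0]=4, sum[0..1]=9, sum[0..2]=13, sum[0..3]=15 -> [4, 9, 13, 15]

Answer: 4 9 13 15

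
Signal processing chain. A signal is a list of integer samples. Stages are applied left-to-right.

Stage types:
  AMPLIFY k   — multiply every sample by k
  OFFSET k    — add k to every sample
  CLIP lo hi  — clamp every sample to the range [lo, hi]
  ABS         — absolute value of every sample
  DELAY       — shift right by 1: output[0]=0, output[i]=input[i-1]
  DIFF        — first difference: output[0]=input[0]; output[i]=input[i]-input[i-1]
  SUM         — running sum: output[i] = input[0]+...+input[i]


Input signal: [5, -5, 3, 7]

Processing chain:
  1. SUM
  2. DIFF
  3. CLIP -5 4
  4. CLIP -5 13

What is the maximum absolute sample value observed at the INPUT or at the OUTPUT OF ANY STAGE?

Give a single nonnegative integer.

Answer: 10

Derivation:
Input: [5, -5, 3, 7] (max |s|=7)
Stage 1 (SUM): sum[0..0]=5, sum[0..1]=0, sum[0..2]=3, sum[0..3]=10 -> [5, 0, 3, 10] (max |s|=10)
Stage 2 (DIFF): s[0]=5, 0-5=-5, 3-0=3, 10-3=7 -> [5, -5, 3, 7] (max |s|=7)
Stage 3 (CLIP -5 4): clip(5,-5,4)=4, clip(-5,-5,4)=-5, clip(3,-5,4)=3, clip(7,-5,4)=4 -> [4, -5, 3, 4] (max |s|=5)
Stage 4 (CLIP -5 13): clip(4,-5,13)=4, clip(-5,-5,13)=-5, clip(3,-5,13)=3, clip(4,-5,13)=4 -> [4, -5, 3, 4] (max |s|=5)
Overall max amplitude: 10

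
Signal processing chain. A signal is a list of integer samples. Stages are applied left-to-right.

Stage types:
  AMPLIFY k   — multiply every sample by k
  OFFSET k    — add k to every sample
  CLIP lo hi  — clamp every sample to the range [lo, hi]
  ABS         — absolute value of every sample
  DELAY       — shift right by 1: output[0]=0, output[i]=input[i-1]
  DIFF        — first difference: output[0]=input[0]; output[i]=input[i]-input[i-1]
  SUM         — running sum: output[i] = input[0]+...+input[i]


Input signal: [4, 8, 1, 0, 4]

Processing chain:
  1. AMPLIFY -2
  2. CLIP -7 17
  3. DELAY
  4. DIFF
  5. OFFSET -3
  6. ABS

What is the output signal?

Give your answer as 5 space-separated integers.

Input: [4, 8, 1, 0, 4]
Stage 1 (AMPLIFY -2): 4*-2=-8, 8*-2=-16, 1*-2=-2, 0*-2=0, 4*-2=-8 -> [-8, -16, -2, 0, -8]
Stage 2 (CLIP -7 17): clip(-8,-7,17)=-7, clip(-16,-7,17)=-7, clip(-2,-7,17)=-2, clip(0,-7,17)=0, clip(-8,-7,17)=-7 -> [-7, -7, -2, 0, -7]
Stage 3 (DELAY): [0, -7, -7, -2, 0] = [0, -7, -7, -2, 0] -> [0, -7, -7, -2, 0]
Stage 4 (DIFF): s[0]=0, -7-0=-7, -7--7=0, -2--7=5, 0--2=2 -> [0, -7, 0, 5, 2]
Stage 5 (OFFSET -3): 0+-3=-3, -7+-3=-10, 0+-3=-3, 5+-3=2, 2+-3=-1 -> [-3, -10, -3, 2, -1]
Stage 6 (ABS): |-3|=3, |-10|=10, |-3|=3, |2|=2, |-1|=1 -> [3, 10, 3, 2, 1]

Answer: 3 10 3 2 1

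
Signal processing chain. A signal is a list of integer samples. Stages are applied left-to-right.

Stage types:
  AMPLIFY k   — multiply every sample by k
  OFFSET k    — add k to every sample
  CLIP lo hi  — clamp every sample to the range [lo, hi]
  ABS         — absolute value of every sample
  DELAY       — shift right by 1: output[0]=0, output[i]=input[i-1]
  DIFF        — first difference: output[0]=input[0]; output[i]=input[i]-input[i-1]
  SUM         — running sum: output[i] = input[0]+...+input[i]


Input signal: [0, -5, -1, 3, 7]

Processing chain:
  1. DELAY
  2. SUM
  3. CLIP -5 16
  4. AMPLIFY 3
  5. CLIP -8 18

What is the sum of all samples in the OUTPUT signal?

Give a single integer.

Answer: -24

Derivation:
Input: [0, -5, -1, 3, 7]
Stage 1 (DELAY): [0, 0, -5, -1, 3] = [0, 0, -5, -1, 3] -> [0, 0, -5, -1, 3]
Stage 2 (SUM): sum[0..0]=0, sum[0..1]=0, sum[0..2]=-5, sum[0..3]=-6, sum[0..4]=-3 -> [0, 0, -5, -6, -3]
Stage 3 (CLIP -5 16): clip(0,-5,16)=0, clip(0,-5,16)=0, clip(-5,-5,16)=-5, clip(-6,-5,16)=-5, clip(-3,-5,16)=-3 -> [0, 0, -5, -5, -3]
Stage 4 (AMPLIFY 3): 0*3=0, 0*3=0, -5*3=-15, -5*3=-15, -3*3=-9 -> [0, 0, -15, -15, -9]
Stage 5 (CLIP -8 18): clip(0,-8,18)=0, clip(0,-8,18)=0, clip(-15,-8,18)=-8, clip(-15,-8,18)=-8, clip(-9,-8,18)=-8 -> [0, 0, -8, -8, -8]
Output sum: -24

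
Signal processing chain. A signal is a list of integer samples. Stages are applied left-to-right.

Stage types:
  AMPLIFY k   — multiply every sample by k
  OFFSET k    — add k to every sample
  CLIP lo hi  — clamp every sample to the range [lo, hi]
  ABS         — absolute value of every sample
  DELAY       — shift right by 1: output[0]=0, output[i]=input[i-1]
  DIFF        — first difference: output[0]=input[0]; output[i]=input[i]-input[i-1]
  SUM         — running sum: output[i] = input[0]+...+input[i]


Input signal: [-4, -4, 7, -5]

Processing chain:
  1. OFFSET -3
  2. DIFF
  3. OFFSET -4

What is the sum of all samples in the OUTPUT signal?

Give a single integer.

Input: [-4, -4, 7, -5]
Stage 1 (OFFSET -3): -4+-3=-7, -4+-3=-7, 7+-3=4, -5+-3=-8 -> [-7, -7, 4, -8]
Stage 2 (DIFF): s[0]=-7, -7--7=0, 4--7=11, -8-4=-12 -> [-7, 0, 11, -12]
Stage 3 (OFFSET -4): -7+-4=-11, 0+-4=-4, 11+-4=7, -12+-4=-16 -> [-11, -4, 7, -16]
Output sum: -24

Answer: -24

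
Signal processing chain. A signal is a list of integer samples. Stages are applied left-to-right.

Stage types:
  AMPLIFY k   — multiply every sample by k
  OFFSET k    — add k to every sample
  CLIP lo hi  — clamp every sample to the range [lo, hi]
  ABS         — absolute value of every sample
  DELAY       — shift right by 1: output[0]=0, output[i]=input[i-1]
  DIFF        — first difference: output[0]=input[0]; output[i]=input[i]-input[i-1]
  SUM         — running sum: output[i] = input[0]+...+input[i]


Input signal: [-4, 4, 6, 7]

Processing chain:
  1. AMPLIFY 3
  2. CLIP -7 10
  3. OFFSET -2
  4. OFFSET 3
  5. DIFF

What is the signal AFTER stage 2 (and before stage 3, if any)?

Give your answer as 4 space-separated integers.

Input: [-4, 4, 6, 7]
Stage 1 (AMPLIFY 3): -4*3=-12, 4*3=12, 6*3=18, 7*3=21 -> [-12, 12, 18, 21]
Stage 2 (CLIP -7 10): clip(-12,-7,10)=-7, clip(12,-7,10)=10, clip(18,-7,10)=10, clip(21,-7,10)=10 -> [-7, 10, 10, 10]

Answer: -7 10 10 10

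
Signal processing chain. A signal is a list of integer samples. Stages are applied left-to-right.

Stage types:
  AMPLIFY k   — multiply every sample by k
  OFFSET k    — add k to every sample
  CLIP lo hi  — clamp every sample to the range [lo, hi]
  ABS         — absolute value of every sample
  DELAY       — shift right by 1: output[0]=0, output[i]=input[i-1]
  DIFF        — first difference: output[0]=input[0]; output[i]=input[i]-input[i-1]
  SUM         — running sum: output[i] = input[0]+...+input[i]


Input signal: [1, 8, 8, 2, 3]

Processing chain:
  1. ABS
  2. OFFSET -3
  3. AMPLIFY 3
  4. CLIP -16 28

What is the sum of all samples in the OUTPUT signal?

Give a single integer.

Answer: 21

Derivation:
Input: [1, 8, 8, 2, 3]
Stage 1 (ABS): |1|=1, |8|=8, |8|=8, |2|=2, |3|=3 -> [1, 8, 8, 2, 3]
Stage 2 (OFFSET -3): 1+-3=-2, 8+-3=5, 8+-3=5, 2+-3=-1, 3+-3=0 -> [-2, 5, 5, -1, 0]
Stage 3 (AMPLIFY 3): -2*3=-6, 5*3=15, 5*3=15, -1*3=-3, 0*3=0 -> [-6, 15, 15, -3, 0]
Stage 4 (CLIP -16 28): clip(-6,-16,28)=-6, clip(15,-16,28)=15, clip(15,-16,28)=15, clip(-3,-16,28)=-3, clip(0,-16,28)=0 -> [-6, 15, 15, -3, 0]
Output sum: 21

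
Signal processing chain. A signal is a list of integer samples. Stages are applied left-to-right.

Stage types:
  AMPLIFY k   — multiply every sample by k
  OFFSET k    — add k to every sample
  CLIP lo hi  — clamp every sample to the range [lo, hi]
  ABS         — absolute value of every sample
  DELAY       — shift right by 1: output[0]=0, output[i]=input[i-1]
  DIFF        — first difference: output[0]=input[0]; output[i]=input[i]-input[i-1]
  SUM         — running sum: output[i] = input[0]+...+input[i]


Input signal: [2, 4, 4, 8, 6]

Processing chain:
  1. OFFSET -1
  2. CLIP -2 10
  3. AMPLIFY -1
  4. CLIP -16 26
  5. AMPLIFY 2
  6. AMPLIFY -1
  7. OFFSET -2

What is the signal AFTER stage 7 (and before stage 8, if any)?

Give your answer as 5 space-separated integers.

Input: [2, 4, 4, 8, 6]
Stage 1 (OFFSET -1): 2+-1=1, 4+-1=3, 4+-1=3, 8+-1=7, 6+-1=5 -> [1, 3, 3, 7, 5]
Stage 2 (CLIP -2 10): clip(1,-2,10)=1, clip(3,-2,10)=3, clip(3,-2,10)=3, clip(7,-2,10)=7, clip(5,-2,10)=5 -> [1, 3, 3, 7, 5]
Stage 3 (AMPLIFY -1): 1*-1=-1, 3*-1=-3, 3*-1=-3, 7*-1=-7, 5*-1=-5 -> [-1, -3, -3, -7, -5]
Stage 4 (CLIP -16 26): clip(-1,-16,26)=-1, clip(-3,-16,26)=-3, clip(-3,-16,26)=-3, clip(-7,-16,26)=-7, clip(-5,-16,26)=-5 -> [-1, -3, -3, -7, -5]
Stage 5 (AMPLIFY 2): -1*2=-2, -3*2=-6, -3*2=-6, -7*2=-14, -5*2=-10 -> [-2, -6, -6, -14, -10]
Stage 6 (AMPLIFY -1): -2*-1=2, -6*-1=6, -6*-1=6, -14*-1=14, -10*-1=10 -> [2, 6, 6, 14, 10]
Stage 7 (OFFSET -2): 2+-2=0, 6+-2=4, 6+-2=4, 14+-2=12, 10+-2=8 -> [0, 4, 4, 12, 8]

Answer: 0 4 4 12 8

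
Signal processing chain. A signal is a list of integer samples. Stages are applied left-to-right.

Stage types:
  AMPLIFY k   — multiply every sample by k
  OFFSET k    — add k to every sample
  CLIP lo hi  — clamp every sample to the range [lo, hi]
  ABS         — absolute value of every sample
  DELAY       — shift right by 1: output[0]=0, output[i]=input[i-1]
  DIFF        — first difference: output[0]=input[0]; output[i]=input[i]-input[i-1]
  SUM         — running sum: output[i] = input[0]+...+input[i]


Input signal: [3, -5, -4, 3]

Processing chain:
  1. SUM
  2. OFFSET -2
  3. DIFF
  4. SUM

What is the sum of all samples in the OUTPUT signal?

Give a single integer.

Answer: -16

Derivation:
Input: [3, -5, -4, 3]
Stage 1 (SUM): sum[0..0]=3, sum[0..1]=-2, sum[0..2]=-6, sum[0..3]=-3 -> [3, -2, -6, -3]
Stage 2 (OFFSET -2): 3+-2=1, -2+-2=-4, -6+-2=-8, -3+-2=-5 -> [1, -4, -8, -5]
Stage 3 (DIFF): s[0]=1, -4-1=-5, -8--4=-4, -5--8=3 -> [1, -5, -4, 3]
Stage 4 (SUM): sum[0..0]=1, sum[0..1]=-4, sum[0..2]=-8, sum[0..3]=-5 -> [1, -4, -8, -5]
Output sum: -16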